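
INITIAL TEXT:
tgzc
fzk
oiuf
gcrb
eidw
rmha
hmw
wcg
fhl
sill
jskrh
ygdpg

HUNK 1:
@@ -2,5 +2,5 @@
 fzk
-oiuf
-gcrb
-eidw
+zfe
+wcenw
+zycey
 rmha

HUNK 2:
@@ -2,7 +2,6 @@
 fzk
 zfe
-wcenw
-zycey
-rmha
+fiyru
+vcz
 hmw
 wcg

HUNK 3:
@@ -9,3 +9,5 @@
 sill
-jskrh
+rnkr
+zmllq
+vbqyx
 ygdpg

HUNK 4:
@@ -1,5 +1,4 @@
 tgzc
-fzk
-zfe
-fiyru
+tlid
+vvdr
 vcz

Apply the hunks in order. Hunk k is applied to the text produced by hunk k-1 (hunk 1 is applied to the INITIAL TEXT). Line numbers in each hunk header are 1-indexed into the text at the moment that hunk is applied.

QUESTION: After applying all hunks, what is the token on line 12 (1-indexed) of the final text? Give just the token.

Hunk 1: at line 2 remove [oiuf,gcrb,eidw] add [zfe,wcenw,zycey] -> 12 lines: tgzc fzk zfe wcenw zycey rmha hmw wcg fhl sill jskrh ygdpg
Hunk 2: at line 2 remove [wcenw,zycey,rmha] add [fiyru,vcz] -> 11 lines: tgzc fzk zfe fiyru vcz hmw wcg fhl sill jskrh ygdpg
Hunk 3: at line 9 remove [jskrh] add [rnkr,zmllq,vbqyx] -> 13 lines: tgzc fzk zfe fiyru vcz hmw wcg fhl sill rnkr zmllq vbqyx ygdpg
Hunk 4: at line 1 remove [fzk,zfe,fiyru] add [tlid,vvdr] -> 12 lines: tgzc tlid vvdr vcz hmw wcg fhl sill rnkr zmllq vbqyx ygdpg
Final line 12: ygdpg

Answer: ygdpg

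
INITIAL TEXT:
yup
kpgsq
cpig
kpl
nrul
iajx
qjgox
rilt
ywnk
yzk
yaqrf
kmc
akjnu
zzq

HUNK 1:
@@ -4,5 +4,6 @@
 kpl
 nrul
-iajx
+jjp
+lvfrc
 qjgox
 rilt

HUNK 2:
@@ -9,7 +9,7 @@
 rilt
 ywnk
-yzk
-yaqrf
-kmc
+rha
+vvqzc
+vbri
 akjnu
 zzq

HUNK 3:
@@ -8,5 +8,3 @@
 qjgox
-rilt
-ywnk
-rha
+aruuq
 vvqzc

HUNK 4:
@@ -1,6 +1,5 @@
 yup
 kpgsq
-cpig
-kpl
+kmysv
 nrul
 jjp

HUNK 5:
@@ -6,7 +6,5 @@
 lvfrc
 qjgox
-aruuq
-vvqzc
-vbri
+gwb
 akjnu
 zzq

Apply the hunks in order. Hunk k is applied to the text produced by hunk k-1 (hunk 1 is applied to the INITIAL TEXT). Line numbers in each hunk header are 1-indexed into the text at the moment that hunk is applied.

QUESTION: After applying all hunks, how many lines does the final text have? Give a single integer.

Hunk 1: at line 4 remove [iajx] add [jjp,lvfrc] -> 15 lines: yup kpgsq cpig kpl nrul jjp lvfrc qjgox rilt ywnk yzk yaqrf kmc akjnu zzq
Hunk 2: at line 9 remove [yzk,yaqrf,kmc] add [rha,vvqzc,vbri] -> 15 lines: yup kpgsq cpig kpl nrul jjp lvfrc qjgox rilt ywnk rha vvqzc vbri akjnu zzq
Hunk 3: at line 8 remove [rilt,ywnk,rha] add [aruuq] -> 13 lines: yup kpgsq cpig kpl nrul jjp lvfrc qjgox aruuq vvqzc vbri akjnu zzq
Hunk 4: at line 1 remove [cpig,kpl] add [kmysv] -> 12 lines: yup kpgsq kmysv nrul jjp lvfrc qjgox aruuq vvqzc vbri akjnu zzq
Hunk 5: at line 6 remove [aruuq,vvqzc,vbri] add [gwb] -> 10 lines: yup kpgsq kmysv nrul jjp lvfrc qjgox gwb akjnu zzq
Final line count: 10

Answer: 10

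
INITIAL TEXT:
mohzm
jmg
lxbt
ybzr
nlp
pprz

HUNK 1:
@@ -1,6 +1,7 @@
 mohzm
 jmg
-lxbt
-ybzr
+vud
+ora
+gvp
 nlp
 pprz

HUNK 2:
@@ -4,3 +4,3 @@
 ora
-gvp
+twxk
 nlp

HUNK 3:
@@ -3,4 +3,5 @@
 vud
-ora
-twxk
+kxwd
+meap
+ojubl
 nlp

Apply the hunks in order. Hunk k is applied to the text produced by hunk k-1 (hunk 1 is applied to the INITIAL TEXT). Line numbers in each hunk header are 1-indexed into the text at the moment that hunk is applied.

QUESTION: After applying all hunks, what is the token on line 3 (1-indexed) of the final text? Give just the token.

Answer: vud

Derivation:
Hunk 1: at line 1 remove [lxbt,ybzr] add [vud,ora,gvp] -> 7 lines: mohzm jmg vud ora gvp nlp pprz
Hunk 2: at line 4 remove [gvp] add [twxk] -> 7 lines: mohzm jmg vud ora twxk nlp pprz
Hunk 3: at line 3 remove [ora,twxk] add [kxwd,meap,ojubl] -> 8 lines: mohzm jmg vud kxwd meap ojubl nlp pprz
Final line 3: vud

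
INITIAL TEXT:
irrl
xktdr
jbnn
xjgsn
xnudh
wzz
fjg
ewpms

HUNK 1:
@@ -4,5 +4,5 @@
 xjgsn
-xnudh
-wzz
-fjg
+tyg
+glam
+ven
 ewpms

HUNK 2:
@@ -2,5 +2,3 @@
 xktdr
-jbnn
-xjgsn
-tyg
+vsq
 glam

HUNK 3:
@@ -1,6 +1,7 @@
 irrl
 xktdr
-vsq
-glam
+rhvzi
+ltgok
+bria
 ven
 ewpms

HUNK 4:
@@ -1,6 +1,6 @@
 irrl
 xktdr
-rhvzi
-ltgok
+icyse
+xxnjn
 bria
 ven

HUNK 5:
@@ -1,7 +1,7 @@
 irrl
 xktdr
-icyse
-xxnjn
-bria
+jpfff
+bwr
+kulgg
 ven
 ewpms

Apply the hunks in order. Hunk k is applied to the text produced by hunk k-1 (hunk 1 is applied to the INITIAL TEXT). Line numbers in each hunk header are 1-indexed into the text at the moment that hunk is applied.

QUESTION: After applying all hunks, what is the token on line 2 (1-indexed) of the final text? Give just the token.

Hunk 1: at line 4 remove [xnudh,wzz,fjg] add [tyg,glam,ven] -> 8 lines: irrl xktdr jbnn xjgsn tyg glam ven ewpms
Hunk 2: at line 2 remove [jbnn,xjgsn,tyg] add [vsq] -> 6 lines: irrl xktdr vsq glam ven ewpms
Hunk 3: at line 1 remove [vsq,glam] add [rhvzi,ltgok,bria] -> 7 lines: irrl xktdr rhvzi ltgok bria ven ewpms
Hunk 4: at line 1 remove [rhvzi,ltgok] add [icyse,xxnjn] -> 7 lines: irrl xktdr icyse xxnjn bria ven ewpms
Hunk 5: at line 1 remove [icyse,xxnjn,bria] add [jpfff,bwr,kulgg] -> 7 lines: irrl xktdr jpfff bwr kulgg ven ewpms
Final line 2: xktdr

Answer: xktdr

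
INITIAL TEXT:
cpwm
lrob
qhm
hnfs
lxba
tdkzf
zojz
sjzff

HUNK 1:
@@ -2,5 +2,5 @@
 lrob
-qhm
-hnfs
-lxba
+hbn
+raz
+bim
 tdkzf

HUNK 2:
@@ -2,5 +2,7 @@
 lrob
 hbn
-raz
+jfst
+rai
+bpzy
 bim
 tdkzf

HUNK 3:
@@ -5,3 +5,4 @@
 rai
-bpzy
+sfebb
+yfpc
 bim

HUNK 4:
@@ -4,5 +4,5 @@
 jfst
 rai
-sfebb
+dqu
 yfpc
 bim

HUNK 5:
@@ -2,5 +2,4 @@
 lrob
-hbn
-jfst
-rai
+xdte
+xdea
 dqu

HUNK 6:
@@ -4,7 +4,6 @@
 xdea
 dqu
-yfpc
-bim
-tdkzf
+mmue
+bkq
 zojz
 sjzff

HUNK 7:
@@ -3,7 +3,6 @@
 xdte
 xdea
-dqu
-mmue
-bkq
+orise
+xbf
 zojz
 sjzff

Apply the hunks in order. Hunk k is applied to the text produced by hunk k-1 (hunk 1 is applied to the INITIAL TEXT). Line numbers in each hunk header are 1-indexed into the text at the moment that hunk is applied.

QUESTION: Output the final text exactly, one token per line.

Answer: cpwm
lrob
xdte
xdea
orise
xbf
zojz
sjzff

Derivation:
Hunk 1: at line 2 remove [qhm,hnfs,lxba] add [hbn,raz,bim] -> 8 lines: cpwm lrob hbn raz bim tdkzf zojz sjzff
Hunk 2: at line 2 remove [raz] add [jfst,rai,bpzy] -> 10 lines: cpwm lrob hbn jfst rai bpzy bim tdkzf zojz sjzff
Hunk 3: at line 5 remove [bpzy] add [sfebb,yfpc] -> 11 lines: cpwm lrob hbn jfst rai sfebb yfpc bim tdkzf zojz sjzff
Hunk 4: at line 4 remove [sfebb] add [dqu] -> 11 lines: cpwm lrob hbn jfst rai dqu yfpc bim tdkzf zojz sjzff
Hunk 5: at line 2 remove [hbn,jfst,rai] add [xdte,xdea] -> 10 lines: cpwm lrob xdte xdea dqu yfpc bim tdkzf zojz sjzff
Hunk 6: at line 4 remove [yfpc,bim,tdkzf] add [mmue,bkq] -> 9 lines: cpwm lrob xdte xdea dqu mmue bkq zojz sjzff
Hunk 7: at line 3 remove [dqu,mmue,bkq] add [orise,xbf] -> 8 lines: cpwm lrob xdte xdea orise xbf zojz sjzff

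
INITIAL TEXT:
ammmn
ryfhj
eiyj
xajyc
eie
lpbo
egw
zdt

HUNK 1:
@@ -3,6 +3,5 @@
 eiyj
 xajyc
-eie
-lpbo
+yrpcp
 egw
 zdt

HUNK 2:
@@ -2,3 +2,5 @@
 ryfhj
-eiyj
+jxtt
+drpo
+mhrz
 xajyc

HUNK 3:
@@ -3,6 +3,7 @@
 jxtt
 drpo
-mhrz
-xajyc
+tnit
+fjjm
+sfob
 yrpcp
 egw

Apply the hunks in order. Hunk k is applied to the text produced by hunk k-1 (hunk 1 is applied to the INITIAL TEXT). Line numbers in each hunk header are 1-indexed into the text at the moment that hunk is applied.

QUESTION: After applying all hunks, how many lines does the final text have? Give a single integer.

Hunk 1: at line 3 remove [eie,lpbo] add [yrpcp] -> 7 lines: ammmn ryfhj eiyj xajyc yrpcp egw zdt
Hunk 2: at line 2 remove [eiyj] add [jxtt,drpo,mhrz] -> 9 lines: ammmn ryfhj jxtt drpo mhrz xajyc yrpcp egw zdt
Hunk 3: at line 3 remove [mhrz,xajyc] add [tnit,fjjm,sfob] -> 10 lines: ammmn ryfhj jxtt drpo tnit fjjm sfob yrpcp egw zdt
Final line count: 10

Answer: 10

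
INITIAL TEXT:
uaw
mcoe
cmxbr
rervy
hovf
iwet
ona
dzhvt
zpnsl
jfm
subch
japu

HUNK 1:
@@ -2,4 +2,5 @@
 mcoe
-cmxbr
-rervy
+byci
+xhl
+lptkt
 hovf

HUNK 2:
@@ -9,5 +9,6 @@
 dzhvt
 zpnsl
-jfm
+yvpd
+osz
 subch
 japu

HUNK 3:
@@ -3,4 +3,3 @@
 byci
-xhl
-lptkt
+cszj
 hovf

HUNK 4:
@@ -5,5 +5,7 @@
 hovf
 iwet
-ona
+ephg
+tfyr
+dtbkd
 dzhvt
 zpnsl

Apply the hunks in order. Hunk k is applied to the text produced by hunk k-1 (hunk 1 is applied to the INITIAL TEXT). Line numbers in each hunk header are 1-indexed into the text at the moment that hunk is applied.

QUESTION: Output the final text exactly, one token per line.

Hunk 1: at line 2 remove [cmxbr,rervy] add [byci,xhl,lptkt] -> 13 lines: uaw mcoe byci xhl lptkt hovf iwet ona dzhvt zpnsl jfm subch japu
Hunk 2: at line 9 remove [jfm] add [yvpd,osz] -> 14 lines: uaw mcoe byci xhl lptkt hovf iwet ona dzhvt zpnsl yvpd osz subch japu
Hunk 3: at line 3 remove [xhl,lptkt] add [cszj] -> 13 lines: uaw mcoe byci cszj hovf iwet ona dzhvt zpnsl yvpd osz subch japu
Hunk 4: at line 5 remove [ona] add [ephg,tfyr,dtbkd] -> 15 lines: uaw mcoe byci cszj hovf iwet ephg tfyr dtbkd dzhvt zpnsl yvpd osz subch japu

Answer: uaw
mcoe
byci
cszj
hovf
iwet
ephg
tfyr
dtbkd
dzhvt
zpnsl
yvpd
osz
subch
japu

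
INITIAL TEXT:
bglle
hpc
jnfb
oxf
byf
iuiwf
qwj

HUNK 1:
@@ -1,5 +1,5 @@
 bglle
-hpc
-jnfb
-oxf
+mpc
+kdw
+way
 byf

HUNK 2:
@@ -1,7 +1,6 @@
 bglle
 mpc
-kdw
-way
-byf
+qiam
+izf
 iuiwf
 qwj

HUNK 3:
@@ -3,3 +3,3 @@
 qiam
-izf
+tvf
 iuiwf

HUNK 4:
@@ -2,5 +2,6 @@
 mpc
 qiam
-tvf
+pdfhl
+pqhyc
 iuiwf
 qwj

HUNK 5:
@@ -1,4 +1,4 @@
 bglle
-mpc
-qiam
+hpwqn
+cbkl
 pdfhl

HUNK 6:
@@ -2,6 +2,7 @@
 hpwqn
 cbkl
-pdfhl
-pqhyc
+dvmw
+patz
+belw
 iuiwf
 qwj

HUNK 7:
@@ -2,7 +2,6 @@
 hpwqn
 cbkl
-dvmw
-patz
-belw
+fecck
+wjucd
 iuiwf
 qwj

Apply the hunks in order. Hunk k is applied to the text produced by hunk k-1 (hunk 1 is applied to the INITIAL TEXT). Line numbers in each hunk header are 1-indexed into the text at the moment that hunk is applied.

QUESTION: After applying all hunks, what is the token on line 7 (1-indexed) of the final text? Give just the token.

Hunk 1: at line 1 remove [hpc,jnfb,oxf] add [mpc,kdw,way] -> 7 lines: bglle mpc kdw way byf iuiwf qwj
Hunk 2: at line 1 remove [kdw,way,byf] add [qiam,izf] -> 6 lines: bglle mpc qiam izf iuiwf qwj
Hunk 3: at line 3 remove [izf] add [tvf] -> 6 lines: bglle mpc qiam tvf iuiwf qwj
Hunk 4: at line 2 remove [tvf] add [pdfhl,pqhyc] -> 7 lines: bglle mpc qiam pdfhl pqhyc iuiwf qwj
Hunk 5: at line 1 remove [mpc,qiam] add [hpwqn,cbkl] -> 7 lines: bglle hpwqn cbkl pdfhl pqhyc iuiwf qwj
Hunk 6: at line 2 remove [pdfhl,pqhyc] add [dvmw,patz,belw] -> 8 lines: bglle hpwqn cbkl dvmw patz belw iuiwf qwj
Hunk 7: at line 2 remove [dvmw,patz,belw] add [fecck,wjucd] -> 7 lines: bglle hpwqn cbkl fecck wjucd iuiwf qwj
Final line 7: qwj

Answer: qwj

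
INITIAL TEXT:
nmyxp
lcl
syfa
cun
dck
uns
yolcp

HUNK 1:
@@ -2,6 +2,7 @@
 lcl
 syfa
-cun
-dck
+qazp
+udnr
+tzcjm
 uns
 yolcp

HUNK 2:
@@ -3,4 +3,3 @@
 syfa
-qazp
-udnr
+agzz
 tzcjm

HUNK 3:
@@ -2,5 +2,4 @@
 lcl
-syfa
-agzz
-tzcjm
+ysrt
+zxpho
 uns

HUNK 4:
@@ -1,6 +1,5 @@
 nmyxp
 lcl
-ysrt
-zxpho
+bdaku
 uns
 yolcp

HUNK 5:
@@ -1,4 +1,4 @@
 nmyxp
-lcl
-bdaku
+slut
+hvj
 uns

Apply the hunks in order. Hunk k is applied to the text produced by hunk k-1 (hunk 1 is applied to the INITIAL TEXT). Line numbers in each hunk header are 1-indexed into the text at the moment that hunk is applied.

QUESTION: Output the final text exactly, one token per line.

Answer: nmyxp
slut
hvj
uns
yolcp

Derivation:
Hunk 1: at line 2 remove [cun,dck] add [qazp,udnr,tzcjm] -> 8 lines: nmyxp lcl syfa qazp udnr tzcjm uns yolcp
Hunk 2: at line 3 remove [qazp,udnr] add [agzz] -> 7 lines: nmyxp lcl syfa agzz tzcjm uns yolcp
Hunk 3: at line 2 remove [syfa,agzz,tzcjm] add [ysrt,zxpho] -> 6 lines: nmyxp lcl ysrt zxpho uns yolcp
Hunk 4: at line 1 remove [ysrt,zxpho] add [bdaku] -> 5 lines: nmyxp lcl bdaku uns yolcp
Hunk 5: at line 1 remove [lcl,bdaku] add [slut,hvj] -> 5 lines: nmyxp slut hvj uns yolcp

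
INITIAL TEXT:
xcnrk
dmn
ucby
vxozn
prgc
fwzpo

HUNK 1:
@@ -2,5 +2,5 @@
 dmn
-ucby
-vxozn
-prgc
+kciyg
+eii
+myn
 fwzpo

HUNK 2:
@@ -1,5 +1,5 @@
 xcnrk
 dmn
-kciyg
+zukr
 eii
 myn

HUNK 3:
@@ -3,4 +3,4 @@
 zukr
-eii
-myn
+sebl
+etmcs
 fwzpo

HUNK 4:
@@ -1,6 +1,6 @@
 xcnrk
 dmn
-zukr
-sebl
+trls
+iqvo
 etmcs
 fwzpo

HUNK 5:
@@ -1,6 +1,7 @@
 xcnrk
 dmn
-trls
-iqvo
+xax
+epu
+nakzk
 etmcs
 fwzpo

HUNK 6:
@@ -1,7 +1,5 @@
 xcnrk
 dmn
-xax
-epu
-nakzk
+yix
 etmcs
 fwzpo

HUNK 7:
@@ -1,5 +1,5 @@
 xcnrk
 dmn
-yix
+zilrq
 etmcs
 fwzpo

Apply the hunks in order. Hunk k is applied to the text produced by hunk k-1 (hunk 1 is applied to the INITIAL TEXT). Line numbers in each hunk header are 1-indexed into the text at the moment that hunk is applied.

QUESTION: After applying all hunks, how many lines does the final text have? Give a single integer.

Answer: 5

Derivation:
Hunk 1: at line 2 remove [ucby,vxozn,prgc] add [kciyg,eii,myn] -> 6 lines: xcnrk dmn kciyg eii myn fwzpo
Hunk 2: at line 1 remove [kciyg] add [zukr] -> 6 lines: xcnrk dmn zukr eii myn fwzpo
Hunk 3: at line 3 remove [eii,myn] add [sebl,etmcs] -> 6 lines: xcnrk dmn zukr sebl etmcs fwzpo
Hunk 4: at line 1 remove [zukr,sebl] add [trls,iqvo] -> 6 lines: xcnrk dmn trls iqvo etmcs fwzpo
Hunk 5: at line 1 remove [trls,iqvo] add [xax,epu,nakzk] -> 7 lines: xcnrk dmn xax epu nakzk etmcs fwzpo
Hunk 6: at line 1 remove [xax,epu,nakzk] add [yix] -> 5 lines: xcnrk dmn yix etmcs fwzpo
Hunk 7: at line 1 remove [yix] add [zilrq] -> 5 lines: xcnrk dmn zilrq etmcs fwzpo
Final line count: 5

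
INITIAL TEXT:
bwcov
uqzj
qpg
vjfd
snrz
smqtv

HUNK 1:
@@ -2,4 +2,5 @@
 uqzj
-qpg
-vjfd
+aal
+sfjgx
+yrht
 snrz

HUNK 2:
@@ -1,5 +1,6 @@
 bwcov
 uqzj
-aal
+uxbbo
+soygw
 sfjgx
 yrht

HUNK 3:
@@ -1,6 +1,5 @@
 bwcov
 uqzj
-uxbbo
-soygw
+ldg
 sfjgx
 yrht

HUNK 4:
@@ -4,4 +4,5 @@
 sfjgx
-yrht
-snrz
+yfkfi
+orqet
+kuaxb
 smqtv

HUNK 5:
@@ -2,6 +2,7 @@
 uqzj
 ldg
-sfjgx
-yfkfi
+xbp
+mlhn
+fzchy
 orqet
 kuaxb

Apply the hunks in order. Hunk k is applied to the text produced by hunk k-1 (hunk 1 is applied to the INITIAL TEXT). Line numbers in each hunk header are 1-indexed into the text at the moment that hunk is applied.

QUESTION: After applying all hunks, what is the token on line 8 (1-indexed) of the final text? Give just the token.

Answer: kuaxb

Derivation:
Hunk 1: at line 2 remove [qpg,vjfd] add [aal,sfjgx,yrht] -> 7 lines: bwcov uqzj aal sfjgx yrht snrz smqtv
Hunk 2: at line 1 remove [aal] add [uxbbo,soygw] -> 8 lines: bwcov uqzj uxbbo soygw sfjgx yrht snrz smqtv
Hunk 3: at line 1 remove [uxbbo,soygw] add [ldg] -> 7 lines: bwcov uqzj ldg sfjgx yrht snrz smqtv
Hunk 4: at line 4 remove [yrht,snrz] add [yfkfi,orqet,kuaxb] -> 8 lines: bwcov uqzj ldg sfjgx yfkfi orqet kuaxb smqtv
Hunk 5: at line 2 remove [sfjgx,yfkfi] add [xbp,mlhn,fzchy] -> 9 lines: bwcov uqzj ldg xbp mlhn fzchy orqet kuaxb smqtv
Final line 8: kuaxb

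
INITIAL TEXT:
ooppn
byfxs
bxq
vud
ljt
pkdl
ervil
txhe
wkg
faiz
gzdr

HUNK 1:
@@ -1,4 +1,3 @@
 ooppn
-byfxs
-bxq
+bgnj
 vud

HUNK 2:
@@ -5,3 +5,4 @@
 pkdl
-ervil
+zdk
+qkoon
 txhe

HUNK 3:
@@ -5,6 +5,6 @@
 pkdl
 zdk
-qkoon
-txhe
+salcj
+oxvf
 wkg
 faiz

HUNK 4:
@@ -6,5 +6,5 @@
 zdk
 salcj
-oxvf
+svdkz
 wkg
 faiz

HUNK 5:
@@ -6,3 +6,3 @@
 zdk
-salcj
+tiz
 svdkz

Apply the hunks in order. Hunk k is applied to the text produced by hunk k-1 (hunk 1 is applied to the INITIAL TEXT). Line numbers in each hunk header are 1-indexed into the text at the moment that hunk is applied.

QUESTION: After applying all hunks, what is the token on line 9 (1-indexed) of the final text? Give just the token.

Hunk 1: at line 1 remove [byfxs,bxq] add [bgnj] -> 10 lines: ooppn bgnj vud ljt pkdl ervil txhe wkg faiz gzdr
Hunk 2: at line 5 remove [ervil] add [zdk,qkoon] -> 11 lines: ooppn bgnj vud ljt pkdl zdk qkoon txhe wkg faiz gzdr
Hunk 3: at line 5 remove [qkoon,txhe] add [salcj,oxvf] -> 11 lines: ooppn bgnj vud ljt pkdl zdk salcj oxvf wkg faiz gzdr
Hunk 4: at line 6 remove [oxvf] add [svdkz] -> 11 lines: ooppn bgnj vud ljt pkdl zdk salcj svdkz wkg faiz gzdr
Hunk 5: at line 6 remove [salcj] add [tiz] -> 11 lines: ooppn bgnj vud ljt pkdl zdk tiz svdkz wkg faiz gzdr
Final line 9: wkg

Answer: wkg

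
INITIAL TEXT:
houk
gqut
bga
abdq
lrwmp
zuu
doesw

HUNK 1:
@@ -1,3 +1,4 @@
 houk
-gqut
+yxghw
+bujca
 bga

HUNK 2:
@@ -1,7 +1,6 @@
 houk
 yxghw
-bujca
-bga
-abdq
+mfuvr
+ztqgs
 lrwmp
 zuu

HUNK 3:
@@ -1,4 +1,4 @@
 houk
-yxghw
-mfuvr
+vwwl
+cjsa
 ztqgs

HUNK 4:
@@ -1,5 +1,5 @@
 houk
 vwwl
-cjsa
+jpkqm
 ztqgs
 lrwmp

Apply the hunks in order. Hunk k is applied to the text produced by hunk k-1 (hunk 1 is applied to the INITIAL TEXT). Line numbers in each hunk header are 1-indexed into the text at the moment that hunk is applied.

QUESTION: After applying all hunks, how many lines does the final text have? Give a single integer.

Answer: 7

Derivation:
Hunk 1: at line 1 remove [gqut] add [yxghw,bujca] -> 8 lines: houk yxghw bujca bga abdq lrwmp zuu doesw
Hunk 2: at line 1 remove [bujca,bga,abdq] add [mfuvr,ztqgs] -> 7 lines: houk yxghw mfuvr ztqgs lrwmp zuu doesw
Hunk 3: at line 1 remove [yxghw,mfuvr] add [vwwl,cjsa] -> 7 lines: houk vwwl cjsa ztqgs lrwmp zuu doesw
Hunk 4: at line 1 remove [cjsa] add [jpkqm] -> 7 lines: houk vwwl jpkqm ztqgs lrwmp zuu doesw
Final line count: 7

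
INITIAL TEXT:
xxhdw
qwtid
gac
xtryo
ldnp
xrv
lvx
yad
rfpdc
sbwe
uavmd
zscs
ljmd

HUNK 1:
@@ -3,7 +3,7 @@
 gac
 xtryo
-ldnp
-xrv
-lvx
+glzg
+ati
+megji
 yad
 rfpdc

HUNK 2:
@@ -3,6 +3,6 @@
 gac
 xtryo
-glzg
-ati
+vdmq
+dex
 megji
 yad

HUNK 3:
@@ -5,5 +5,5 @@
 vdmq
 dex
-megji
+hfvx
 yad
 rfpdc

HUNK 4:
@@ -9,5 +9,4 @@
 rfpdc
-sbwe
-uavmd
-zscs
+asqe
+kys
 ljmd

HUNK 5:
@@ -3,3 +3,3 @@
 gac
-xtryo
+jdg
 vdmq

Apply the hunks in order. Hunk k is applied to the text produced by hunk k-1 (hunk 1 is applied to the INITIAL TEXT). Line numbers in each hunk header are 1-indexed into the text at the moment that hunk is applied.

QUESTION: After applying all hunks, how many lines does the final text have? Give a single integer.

Hunk 1: at line 3 remove [ldnp,xrv,lvx] add [glzg,ati,megji] -> 13 lines: xxhdw qwtid gac xtryo glzg ati megji yad rfpdc sbwe uavmd zscs ljmd
Hunk 2: at line 3 remove [glzg,ati] add [vdmq,dex] -> 13 lines: xxhdw qwtid gac xtryo vdmq dex megji yad rfpdc sbwe uavmd zscs ljmd
Hunk 3: at line 5 remove [megji] add [hfvx] -> 13 lines: xxhdw qwtid gac xtryo vdmq dex hfvx yad rfpdc sbwe uavmd zscs ljmd
Hunk 4: at line 9 remove [sbwe,uavmd,zscs] add [asqe,kys] -> 12 lines: xxhdw qwtid gac xtryo vdmq dex hfvx yad rfpdc asqe kys ljmd
Hunk 5: at line 3 remove [xtryo] add [jdg] -> 12 lines: xxhdw qwtid gac jdg vdmq dex hfvx yad rfpdc asqe kys ljmd
Final line count: 12

Answer: 12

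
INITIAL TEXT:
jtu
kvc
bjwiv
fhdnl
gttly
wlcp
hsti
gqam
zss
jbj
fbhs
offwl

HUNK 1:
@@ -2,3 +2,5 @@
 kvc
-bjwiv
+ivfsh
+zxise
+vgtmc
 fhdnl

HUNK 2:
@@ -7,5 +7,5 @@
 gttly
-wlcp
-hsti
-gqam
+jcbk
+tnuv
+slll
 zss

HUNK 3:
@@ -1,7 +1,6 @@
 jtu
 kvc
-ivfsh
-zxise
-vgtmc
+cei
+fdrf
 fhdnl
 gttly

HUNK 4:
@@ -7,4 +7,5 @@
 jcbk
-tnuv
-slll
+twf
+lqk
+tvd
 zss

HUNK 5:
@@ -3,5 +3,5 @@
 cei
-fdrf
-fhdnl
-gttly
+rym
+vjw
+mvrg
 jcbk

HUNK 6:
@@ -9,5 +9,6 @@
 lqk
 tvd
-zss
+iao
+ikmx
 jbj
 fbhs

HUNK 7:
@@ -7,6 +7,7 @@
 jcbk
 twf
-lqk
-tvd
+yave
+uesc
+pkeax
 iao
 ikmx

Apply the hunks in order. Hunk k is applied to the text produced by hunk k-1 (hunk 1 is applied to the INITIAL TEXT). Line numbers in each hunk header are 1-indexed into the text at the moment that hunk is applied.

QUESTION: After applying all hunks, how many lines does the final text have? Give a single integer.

Hunk 1: at line 2 remove [bjwiv] add [ivfsh,zxise,vgtmc] -> 14 lines: jtu kvc ivfsh zxise vgtmc fhdnl gttly wlcp hsti gqam zss jbj fbhs offwl
Hunk 2: at line 7 remove [wlcp,hsti,gqam] add [jcbk,tnuv,slll] -> 14 lines: jtu kvc ivfsh zxise vgtmc fhdnl gttly jcbk tnuv slll zss jbj fbhs offwl
Hunk 3: at line 1 remove [ivfsh,zxise,vgtmc] add [cei,fdrf] -> 13 lines: jtu kvc cei fdrf fhdnl gttly jcbk tnuv slll zss jbj fbhs offwl
Hunk 4: at line 7 remove [tnuv,slll] add [twf,lqk,tvd] -> 14 lines: jtu kvc cei fdrf fhdnl gttly jcbk twf lqk tvd zss jbj fbhs offwl
Hunk 5: at line 3 remove [fdrf,fhdnl,gttly] add [rym,vjw,mvrg] -> 14 lines: jtu kvc cei rym vjw mvrg jcbk twf lqk tvd zss jbj fbhs offwl
Hunk 6: at line 9 remove [zss] add [iao,ikmx] -> 15 lines: jtu kvc cei rym vjw mvrg jcbk twf lqk tvd iao ikmx jbj fbhs offwl
Hunk 7: at line 7 remove [lqk,tvd] add [yave,uesc,pkeax] -> 16 lines: jtu kvc cei rym vjw mvrg jcbk twf yave uesc pkeax iao ikmx jbj fbhs offwl
Final line count: 16

Answer: 16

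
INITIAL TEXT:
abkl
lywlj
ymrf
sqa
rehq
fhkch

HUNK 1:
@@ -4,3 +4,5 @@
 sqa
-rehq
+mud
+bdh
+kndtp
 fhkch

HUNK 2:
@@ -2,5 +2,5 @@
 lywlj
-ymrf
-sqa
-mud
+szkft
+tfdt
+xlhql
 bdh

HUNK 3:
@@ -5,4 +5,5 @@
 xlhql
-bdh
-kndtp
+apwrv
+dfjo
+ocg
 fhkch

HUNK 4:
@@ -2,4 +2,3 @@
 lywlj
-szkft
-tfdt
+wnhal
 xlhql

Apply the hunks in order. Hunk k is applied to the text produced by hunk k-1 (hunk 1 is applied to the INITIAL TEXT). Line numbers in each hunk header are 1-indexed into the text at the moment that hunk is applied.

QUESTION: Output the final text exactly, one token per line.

Hunk 1: at line 4 remove [rehq] add [mud,bdh,kndtp] -> 8 lines: abkl lywlj ymrf sqa mud bdh kndtp fhkch
Hunk 2: at line 2 remove [ymrf,sqa,mud] add [szkft,tfdt,xlhql] -> 8 lines: abkl lywlj szkft tfdt xlhql bdh kndtp fhkch
Hunk 3: at line 5 remove [bdh,kndtp] add [apwrv,dfjo,ocg] -> 9 lines: abkl lywlj szkft tfdt xlhql apwrv dfjo ocg fhkch
Hunk 4: at line 2 remove [szkft,tfdt] add [wnhal] -> 8 lines: abkl lywlj wnhal xlhql apwrv dfjo ocg fhkch

Answer: abkl
lywlj
wnhal
xlhql
apwrv
dfjo
ocg
fhkch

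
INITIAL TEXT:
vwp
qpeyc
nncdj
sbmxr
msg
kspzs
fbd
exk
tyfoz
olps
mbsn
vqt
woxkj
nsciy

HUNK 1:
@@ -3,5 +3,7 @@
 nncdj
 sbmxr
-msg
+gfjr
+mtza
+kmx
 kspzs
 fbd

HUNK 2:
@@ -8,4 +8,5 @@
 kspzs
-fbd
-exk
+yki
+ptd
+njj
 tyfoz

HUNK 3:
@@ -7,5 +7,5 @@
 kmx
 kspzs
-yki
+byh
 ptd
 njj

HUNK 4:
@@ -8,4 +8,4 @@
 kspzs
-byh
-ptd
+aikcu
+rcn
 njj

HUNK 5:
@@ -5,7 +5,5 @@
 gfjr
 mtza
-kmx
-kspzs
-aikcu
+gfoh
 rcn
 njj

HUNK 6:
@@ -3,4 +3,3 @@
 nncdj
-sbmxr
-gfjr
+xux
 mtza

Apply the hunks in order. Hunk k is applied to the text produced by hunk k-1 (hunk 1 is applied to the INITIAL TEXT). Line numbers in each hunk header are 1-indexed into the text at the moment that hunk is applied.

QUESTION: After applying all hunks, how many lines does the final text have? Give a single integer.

Hunk 1: at line 3 remove [msg] add [gfjr,mtza,kmx] -> 16 lines: vwp qpeyc nncdj sbmxr gfjr mtza kmx kspzs fbd exk tyfoz olps mbsn vqt woxkj nsciy
Hunk 2: at line 8 remove [fbd,exk] add [yki,ptd,njj] -> 17 lines: vwp qpeyc nncdj sbmxr gfjr mtza kmx kspzs yki ptd njj tyfoz olps mbsn vqt woxkj nsciy
Hunk 3: at line 7 remove [yki] add [byh] -> 17 lines: vwp qpeyc nncdj sbmxr gfjr mtza kmx kspzs byh ptd njj tyfoz olps mbsn vqt woxkj nsciy
Hunk 4: at line 8 remove [byh,ptd] add [aikcu,rcn] -> 17 lines: vwp qpeyc nncdj sbmxr gfjr mtza kmx kspzs aikcu rcn njj tyfoz olps mbsn vqt woxkj nsciy
Hunk 5: at line 5 remove [kmx,kspzs,aikcu] add [gfoh] -> 15 lines: vwp qpeyc nncdj sbmxr gfjr mtza gfoh rcn njj tyfoz olps mbsn vqt woxkj nsciy
Hunk 6: at line 3 remove [sbmxr,gfjr] add [xux] -> 14 lines: vwp qpeyc nncdj xux mtza gfoh rcn njj tyfoz olps mbsn vqt woxkj nsciy
Final line count: 14

Answer: 14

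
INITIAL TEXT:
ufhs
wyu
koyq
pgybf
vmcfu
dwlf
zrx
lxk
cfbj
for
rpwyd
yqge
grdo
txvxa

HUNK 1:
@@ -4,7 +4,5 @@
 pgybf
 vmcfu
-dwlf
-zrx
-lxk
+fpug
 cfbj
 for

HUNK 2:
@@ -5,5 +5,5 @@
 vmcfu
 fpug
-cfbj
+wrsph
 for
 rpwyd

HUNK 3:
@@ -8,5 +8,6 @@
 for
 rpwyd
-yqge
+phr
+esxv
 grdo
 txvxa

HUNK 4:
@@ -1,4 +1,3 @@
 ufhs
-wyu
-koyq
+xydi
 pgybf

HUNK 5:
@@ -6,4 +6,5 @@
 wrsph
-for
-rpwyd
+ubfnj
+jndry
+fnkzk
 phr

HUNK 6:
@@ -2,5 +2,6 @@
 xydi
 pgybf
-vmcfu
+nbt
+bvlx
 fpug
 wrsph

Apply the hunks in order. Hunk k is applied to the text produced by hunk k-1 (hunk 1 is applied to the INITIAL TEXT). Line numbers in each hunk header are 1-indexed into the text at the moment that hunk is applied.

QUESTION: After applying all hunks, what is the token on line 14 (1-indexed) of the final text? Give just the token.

Hunk 1: at line 4 remove [dwlf,zrx,lxk] add [fpug] -> 12 lines: ufhs wyu koyq pgybf vmcfu fpug cfbj for rpwyd yqge grdo txvxa
Hunk 2: at line 5 remove [cfbj] add [wrsph] -> 12 lines: ufhs wyu koyq pgybf vmcfu fpug wrsph for rpwyd yqge grdo txvxa
Hunk 3: at line 8 remove [yqge] add [phr,esxv] -> 13 lines: ufhs wyu koyq pgybf vmcfu fpug wrsph for rpwyd phr esxv grdo txvxa
Hunk 4: at line 1 remove [wyu,koyq] add [xydi] -> 12 lines: ufhs xydi pgybf vmcfu fpug wrsph for rpwyd phr esxv grdo txvxa
Hunk 5: at line 6 remove [for,rpwyd] add [ubfnj,jndry,fnkzk] -> 13 lines: ufhs xydi pgybf vmcfu fpug wrsph ubfnj jndry fnkzk phr esxv grdo txvxa
Hunk 6: at line 2 remove [vmcfu] add [nbt,bvlx] -> 14 lines: ufhs xydi pgybf nbt bvlx fpug wrsph ubfnj jndry fnkzk phr esxv grdo txvxa
Final line 14: txvxa

Answer: txvxa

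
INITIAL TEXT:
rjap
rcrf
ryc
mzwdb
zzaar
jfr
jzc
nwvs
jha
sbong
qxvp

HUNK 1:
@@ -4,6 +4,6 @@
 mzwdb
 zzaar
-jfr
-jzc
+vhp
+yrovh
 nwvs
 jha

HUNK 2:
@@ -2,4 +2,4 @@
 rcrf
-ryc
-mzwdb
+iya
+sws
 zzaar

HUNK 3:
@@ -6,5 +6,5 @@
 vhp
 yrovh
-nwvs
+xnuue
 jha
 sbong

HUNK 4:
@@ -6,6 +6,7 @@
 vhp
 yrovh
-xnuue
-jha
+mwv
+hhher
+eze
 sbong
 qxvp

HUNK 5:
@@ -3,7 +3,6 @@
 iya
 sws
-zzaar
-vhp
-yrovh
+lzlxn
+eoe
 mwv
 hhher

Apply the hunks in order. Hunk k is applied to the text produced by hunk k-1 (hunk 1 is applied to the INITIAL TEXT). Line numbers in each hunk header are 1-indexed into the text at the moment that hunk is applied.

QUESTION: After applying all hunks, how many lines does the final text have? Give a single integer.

Hunk 1: at line 4 remove [jfr,jzc] add [vhp,yrovh] -> 11 lines: rjap rcrf ryc mzwdb zzaar vhp yrovh nwvs jha sbong qxvp
Hunk 2: at line 2 remove [ryc,mzwdb] add [iya,sws] -> 11 lines: rjap rcrf iya sws zzaar vhp yrovh nwvs jha sbong qxvp
Hunk 3: at line 6 remove [nwvs] add [xnuue] -> 11 lines: rjap rcrf iya sws zzaar vhp yrovh xnuue jha sbong qxvp
Hunk 4: at line 6 remove [xnuue,jha] add [mwv,hhher,eze] -> 12 lines: rjap rcrf iya sws zzaar vhp yrovh mwv hhher eze sbong qxvp
Hunk 5: at line 3 remove [zzaar,vhp,yrovh] add [lzlxn,eoe] -> 11 lines: rjap rcrf iya sws lzlxn eoe mwv hhher eze sbong qxvp
Final line count: 11

Answer: 11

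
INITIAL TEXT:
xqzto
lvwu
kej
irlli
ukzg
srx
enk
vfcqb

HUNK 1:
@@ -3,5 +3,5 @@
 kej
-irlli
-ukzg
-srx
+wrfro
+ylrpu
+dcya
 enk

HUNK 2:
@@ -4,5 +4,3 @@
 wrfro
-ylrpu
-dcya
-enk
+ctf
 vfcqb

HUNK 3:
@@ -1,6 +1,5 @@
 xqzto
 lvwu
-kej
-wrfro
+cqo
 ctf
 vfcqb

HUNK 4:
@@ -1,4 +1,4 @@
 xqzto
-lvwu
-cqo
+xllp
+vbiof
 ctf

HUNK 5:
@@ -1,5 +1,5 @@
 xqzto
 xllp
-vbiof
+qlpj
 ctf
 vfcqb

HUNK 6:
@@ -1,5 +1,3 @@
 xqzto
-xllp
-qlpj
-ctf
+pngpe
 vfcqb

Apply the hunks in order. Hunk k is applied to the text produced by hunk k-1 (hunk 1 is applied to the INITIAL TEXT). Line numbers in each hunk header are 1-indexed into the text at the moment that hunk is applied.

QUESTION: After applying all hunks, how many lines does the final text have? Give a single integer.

Hunk 1: at line 3 remove [irlli,ukzg,srx] add [wrfro,ylrpu,dcya] -> 8 lines: xqzto lvwu kej wrfro ylrpu dcya enk vfcqb
Hunk 2: at line 4 remove [ylrpu,dcya,enk] add [ctf] -> 6 lines: xqzto lvwu kej wrfro ctf vfcqb
Hunk 3: at line 1 remove [kej,wrfro] add [cqo] -> 5 lines: xqzto lvwu cqo ctf vfcqb
Hunk 4: at line 1 remove [lvwu,cqo] add [xllp,vbiof] -> 5 lines: xqzto xllp vbiof ctf vfcqb
Hunk 5: at line 1 remove [vbiof] add [qlpj] -> 5 lines: xqzto xllp qlpj ctf vfcqb
Hunk 6: at line 1 remove [xllp,qlpj,ctf] add [pngpe] -> 3 lines: xqzto pngpe vfcqb
Final line count: 3

Answer: 3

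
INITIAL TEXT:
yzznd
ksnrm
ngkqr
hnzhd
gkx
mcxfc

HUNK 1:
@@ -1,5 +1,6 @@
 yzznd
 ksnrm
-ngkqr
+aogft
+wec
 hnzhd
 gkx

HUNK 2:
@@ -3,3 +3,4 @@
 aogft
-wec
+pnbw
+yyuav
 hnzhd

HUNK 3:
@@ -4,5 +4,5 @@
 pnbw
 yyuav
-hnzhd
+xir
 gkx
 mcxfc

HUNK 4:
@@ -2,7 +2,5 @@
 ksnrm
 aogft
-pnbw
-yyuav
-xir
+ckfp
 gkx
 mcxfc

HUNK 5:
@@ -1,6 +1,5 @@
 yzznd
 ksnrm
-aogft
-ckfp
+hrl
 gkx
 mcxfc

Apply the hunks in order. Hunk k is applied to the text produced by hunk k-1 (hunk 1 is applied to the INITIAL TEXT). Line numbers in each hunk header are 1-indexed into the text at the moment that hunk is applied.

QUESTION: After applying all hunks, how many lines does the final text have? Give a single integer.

Hunk 1: at line 1 remove [ngkqr] add [aogft,wec] -> 7 lines: yzznd ksnrm aogft wec hnzhd gkx mcxfc
Hunk 2: at line 3 remove [wec] add [pnbw,yyuav] -> 8 lines: yzznd ksnrm aogft pnbw yyuav hnzhd gkx mcxfc
Hunk 3: at line 4 remove [hnzhd] add [xir] -> 8 lines: yzznd ksnrm aogft pnbw yyuav xir gkx mcxfc
Hunk 4: at line 2 remove [pnbw,yyuav,xir] add [ckfp] -> 6 lines: yzznd ksnrm aogft ckfp gkx mcxfc
Hunk 5: at line 1 remove [aogft,ckfp] add [hrl] -> 5 lines: yzznd ksnrm hrl gkx mcxfc
Final line count: 5

Answer: 5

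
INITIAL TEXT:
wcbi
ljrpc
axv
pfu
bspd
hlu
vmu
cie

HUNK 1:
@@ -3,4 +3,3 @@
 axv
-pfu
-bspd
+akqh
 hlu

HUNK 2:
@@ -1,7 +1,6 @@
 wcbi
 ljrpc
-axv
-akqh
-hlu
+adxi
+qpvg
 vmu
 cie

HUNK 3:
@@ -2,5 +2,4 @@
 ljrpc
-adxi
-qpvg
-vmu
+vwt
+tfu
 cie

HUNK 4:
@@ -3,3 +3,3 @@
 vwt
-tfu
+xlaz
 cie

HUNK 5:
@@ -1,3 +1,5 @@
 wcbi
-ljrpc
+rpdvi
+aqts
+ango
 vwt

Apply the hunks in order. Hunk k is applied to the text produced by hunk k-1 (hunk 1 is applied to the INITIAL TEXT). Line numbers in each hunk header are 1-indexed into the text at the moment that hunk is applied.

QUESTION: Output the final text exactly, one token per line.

Hunk 1: at line 3 remove [pfu,bspd] add [akqh] -> 7 lines: wcbi ljrpc axv akqh hlu vmu cie
Hunk 2: at line 1 remove [axv,akqh,hlu] add [adxi,qpvg] -> 6 lines: wcbi ljrpc adxi qpvg vmu cie
Hunk 3: at line 2 remove [adxi,qpvg,vmu] add [vwt,tfu] -> 5 lines: wcbi ljrpc vwt tfu cie
Hunk 4: at line 3 remove [tfu] add [xlaz] -> 5 lines: wcbi ljrpc vwt xlaz cie
Hunk 5: at line 1 remove [ljrpc] add [rpdvi,aqts,ango] -> 7 lines: wcbi rpdvi aqts ango vwt xlaz cie

Answer: wcbi
rpdvi
aqts
ango
vwt
xlaz
cie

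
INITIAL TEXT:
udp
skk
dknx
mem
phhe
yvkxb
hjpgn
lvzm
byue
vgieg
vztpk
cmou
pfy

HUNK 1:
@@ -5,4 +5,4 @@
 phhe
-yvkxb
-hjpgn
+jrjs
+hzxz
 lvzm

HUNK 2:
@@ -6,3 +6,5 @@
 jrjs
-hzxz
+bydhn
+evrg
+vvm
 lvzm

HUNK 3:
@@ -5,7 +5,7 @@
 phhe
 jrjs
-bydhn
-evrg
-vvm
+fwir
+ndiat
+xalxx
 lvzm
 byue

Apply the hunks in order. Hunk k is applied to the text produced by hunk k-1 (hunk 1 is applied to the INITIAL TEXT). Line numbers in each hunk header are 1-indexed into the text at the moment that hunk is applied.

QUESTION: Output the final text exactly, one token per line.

Hunk 1: at line 5 remove [yvkxb,hjpgn] add [jrjs,hzxz] -> 13 lines: udp skk dknx mem phhe jrjs hzxz lvzm byue vgieg vztpk cmou pfy
Hunk 2: at line 6 remove [hzxz] add [bydhn,evrg,vvm] -> 15 lines: udp skk dknx mem phhe jrjs bydhn evrg vvm lvzm byue vgieg vztpk cmou pfy
Hunk 3: at line 5 remove [bydhn,evrg,vvm] add [fwir,ndiat,xalxx] -> 15 lines: udp skk dknx mem phhe jrjs fwir ndiat xalxx lvzm byue vgieg vztpk cmou pfy

Answer: udp
skk
dknx
mem
phhe
jrjs
fwir
ndiat
xalxx
lvzm
byue
vgieg
vztpk
cmou
pfy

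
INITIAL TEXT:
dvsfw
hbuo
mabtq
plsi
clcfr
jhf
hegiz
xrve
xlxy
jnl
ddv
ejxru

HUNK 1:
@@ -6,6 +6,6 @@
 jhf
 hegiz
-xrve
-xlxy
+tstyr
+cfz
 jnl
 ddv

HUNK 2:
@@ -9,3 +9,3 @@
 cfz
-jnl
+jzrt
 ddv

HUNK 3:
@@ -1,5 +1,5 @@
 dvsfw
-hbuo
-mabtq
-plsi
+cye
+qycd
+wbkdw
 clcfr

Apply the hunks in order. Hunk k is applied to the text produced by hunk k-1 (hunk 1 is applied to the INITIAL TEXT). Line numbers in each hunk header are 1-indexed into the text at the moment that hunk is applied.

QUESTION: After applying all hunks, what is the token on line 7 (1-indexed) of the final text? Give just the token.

Answer: hegiz

Derivation:
Hunk 1: at line 6 remove [xrve,xlxy] add [tstyr,cfz] -> 12 lines: dvsfw hbuo mabtq plsi clcfr jhf hegiz tstyr cfz jnl ddv ejxru
Hunk 2: at line 9 remove [jnl] add [jzrt] -> 12 lines: dvsfw hbuo mabtq plsi clcfr jhf hegiz tstyr cfz jzrt ddv ejxru
Hunk 3: at line 1 remove [hbuo,mabtq,plsi] add [cye,qycd,wbkdw] -> 12 lines: dvsfw cye qycd wbkdw clcfr jhf hegiz tstyr cfz jzrt ddv ejxru
Final line 7: hegiz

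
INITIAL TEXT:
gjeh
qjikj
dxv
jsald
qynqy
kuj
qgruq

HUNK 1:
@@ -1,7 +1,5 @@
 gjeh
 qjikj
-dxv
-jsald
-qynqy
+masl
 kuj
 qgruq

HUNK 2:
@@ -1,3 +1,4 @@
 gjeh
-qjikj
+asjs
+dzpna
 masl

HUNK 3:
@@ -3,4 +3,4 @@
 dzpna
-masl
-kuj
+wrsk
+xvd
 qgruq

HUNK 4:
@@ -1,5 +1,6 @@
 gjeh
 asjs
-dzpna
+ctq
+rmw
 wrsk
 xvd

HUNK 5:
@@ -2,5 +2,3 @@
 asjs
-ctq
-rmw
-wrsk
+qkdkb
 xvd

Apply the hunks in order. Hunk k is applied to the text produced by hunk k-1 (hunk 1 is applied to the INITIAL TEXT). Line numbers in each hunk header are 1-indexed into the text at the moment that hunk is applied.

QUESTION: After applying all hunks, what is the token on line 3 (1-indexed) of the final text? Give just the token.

Answer: qkdkb

Derivation:
Hunk 1: at line 1 remove [dxv,jsald,qynqy] add [masl] -> 5 lines: gjeh qjikj masl kuj qgruq
Hunk 2: at line 1 remove [qjikj] add [asjs,dzpna] -> 6 lines: gjeh asjs dzpna masl kuj qgruq
Hunk 3: at line 3 remove [masl,kuj] add [wrsk,xvd] -> 6 lines: gjeh asjs dzpna wrsk xvd qgruq
Hunk 4: at line 1 remove [dzpna] add [ctq,rmw] -> 7 lines: gjeh asjs ctq rmw wrsk xvd qgruq
Hunk 5: at line 2 remove [ctq,rmw,wrsk] add [qkdkb] -> 5 lines: gjeh asjs qkdkb xvd qgruq
Final line 3: qkdkb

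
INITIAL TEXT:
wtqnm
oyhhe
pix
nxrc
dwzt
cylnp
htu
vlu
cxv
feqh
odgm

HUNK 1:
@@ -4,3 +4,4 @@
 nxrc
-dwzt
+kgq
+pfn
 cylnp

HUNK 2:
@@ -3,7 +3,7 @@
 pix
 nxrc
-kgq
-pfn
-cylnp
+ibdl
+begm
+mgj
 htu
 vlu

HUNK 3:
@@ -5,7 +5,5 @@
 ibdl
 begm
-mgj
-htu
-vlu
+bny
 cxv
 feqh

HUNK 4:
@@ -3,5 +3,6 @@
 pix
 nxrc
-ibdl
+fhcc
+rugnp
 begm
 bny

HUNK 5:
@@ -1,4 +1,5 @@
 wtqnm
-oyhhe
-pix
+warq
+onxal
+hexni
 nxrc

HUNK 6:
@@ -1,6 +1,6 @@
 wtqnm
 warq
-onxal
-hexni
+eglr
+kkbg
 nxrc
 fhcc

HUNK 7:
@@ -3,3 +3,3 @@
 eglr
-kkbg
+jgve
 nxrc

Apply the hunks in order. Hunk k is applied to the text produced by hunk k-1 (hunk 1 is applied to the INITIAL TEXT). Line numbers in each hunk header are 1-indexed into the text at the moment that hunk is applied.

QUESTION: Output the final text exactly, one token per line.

Answer: wtqnm
warq
eglr
jgve
nxrc
fhcc
rugnp
begm
bny
cxv
feqh
odgm

Derivation:
Hunk 1: at line 4 remove [dwzt] add [kgq,pfn] -> 12 lines: wtqnm oyhhe pix nxrc kgq pfn cylnp htu vlu cxv feqh odgm
Hunk 2: at line 3 remove [kgq,pfn,cylnp] add [ibdl,begm,mgj] -> 12 lines: wtqnm oyhhe pix nxrc ibdl begm mgj htu vlu cxv feqh odgm
Hunk 3: at line 5 remove [mgj,htu,vlu] add [bny] -> 10 lines: wtqnm oyhhe pix nxrc ibdl begm bny cxv feqh odgm
Hunk 4: at line 3 remove [ibdl] add [fhcc,rugnp] -> 11 lines: wtqnm oyhhe pix nxrc fhcc rugnp begm bny cxv feqh odgm
Hunk 5: at line 1 remove [oyhhe,pix] add [warq,onxal,hexni] -> 12 lines: wtqnm warq onxal hexni nxrc fhcc rugnp begm bny cxv feqh odgm
Hunk 6: at line 1 remove [onxal,hexni] add [eglr,kkbg] -> 12 lines: wtqnm warq eglr kkbg nxrc fhcc rugnp begm bny cxv feqh odgm
Hunk 7: at line 3 remove [kkbg] add [jgve] -> 12 lines: wtqnm warq eglr jgve nxrc fhcc rugnp begm bny cxv feqh odgm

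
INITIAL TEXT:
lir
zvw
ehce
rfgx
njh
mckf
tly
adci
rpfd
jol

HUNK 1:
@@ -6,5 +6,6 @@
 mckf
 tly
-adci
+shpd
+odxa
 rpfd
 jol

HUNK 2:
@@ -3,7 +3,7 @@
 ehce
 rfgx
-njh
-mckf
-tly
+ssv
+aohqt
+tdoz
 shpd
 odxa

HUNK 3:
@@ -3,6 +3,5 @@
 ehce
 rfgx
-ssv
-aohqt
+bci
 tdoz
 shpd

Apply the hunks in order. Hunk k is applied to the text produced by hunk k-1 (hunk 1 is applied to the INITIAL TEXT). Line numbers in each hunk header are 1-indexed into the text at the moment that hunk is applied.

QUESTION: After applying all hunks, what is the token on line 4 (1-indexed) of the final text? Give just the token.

Hunk 1: at line 6 remove [adci] add [shpd,odxa] -> 11 lines: lir zvw ehce rfgx njh mckf tly shpd odxa rpfd jol
Hunk 2: at line 3 remove [njh,mckf,tly] add [ssv,aohqt,tdoz] -> 11 lines: lir zvw ehce rfgx ssv aohqt tdoz shpd odxa rpfd jol
Hunk 3: at line 3 remove [ssv,aohqt] add [bci] -> 10 lines: lir zvw ehce rfgx bci tdoz shpd odxa rpfd jol
Final line 4: rfgx

Answer: rfgx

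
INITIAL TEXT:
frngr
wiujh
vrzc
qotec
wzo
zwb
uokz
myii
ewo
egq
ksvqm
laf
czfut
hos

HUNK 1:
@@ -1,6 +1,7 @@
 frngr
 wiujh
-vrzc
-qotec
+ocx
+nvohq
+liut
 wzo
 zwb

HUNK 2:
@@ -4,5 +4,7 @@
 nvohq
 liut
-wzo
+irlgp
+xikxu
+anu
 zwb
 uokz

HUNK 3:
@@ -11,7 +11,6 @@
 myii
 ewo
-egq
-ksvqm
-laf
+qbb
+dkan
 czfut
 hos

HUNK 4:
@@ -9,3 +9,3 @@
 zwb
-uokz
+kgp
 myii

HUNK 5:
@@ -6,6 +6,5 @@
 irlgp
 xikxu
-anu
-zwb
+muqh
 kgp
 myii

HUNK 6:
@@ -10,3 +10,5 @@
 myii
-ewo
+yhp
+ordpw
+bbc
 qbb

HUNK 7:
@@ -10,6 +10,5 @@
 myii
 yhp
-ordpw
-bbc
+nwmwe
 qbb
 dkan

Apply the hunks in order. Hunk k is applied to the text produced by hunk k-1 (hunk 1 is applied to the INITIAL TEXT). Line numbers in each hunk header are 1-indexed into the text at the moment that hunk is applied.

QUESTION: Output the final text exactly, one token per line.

Answer: frngr
wiujh
ocx
nvohq
liut
irlgp
xikxu
muqh
kgp
myii
yhp
nwmwe
qbb
dkan
czfut
hos

Derivation:
Hunk 1: at line 1 remove [vrzc,qotec] add [ocx,nvohq,liut] -> 15 lines: frngr wiujh ocx nvohq liut wzo zwb uokz myii ewo egq ksvqm laf czfut hos
Hunk 2: at line 4 remove [wzo] add [irlgp,xikxu,anu] -> 17 lines: frngr wiujh ocx nvohq liut irlgp xikxu anu zwb uokz myii ewo egq ksvqm laf czfut hos
Hunk 3: at line 11 remove [egq,ksvqm,laf] add [qbb,dkan] -> 16 lines: frngr wiujh ocx nvohq liut irlgp xikxu anu zwb uokz myii ewo qbb dkan czfut hos
Hunk 4: at line 9 remove [uokz] add [kgp] -> 16 lines: frngr wiujh ocx nvohq liut irlgp xikxu anu zwb kgp myii ewo qbb dkan czfut hos
Hunk 5: at line 6 remove [anu,zwb] add [muqh] -> 15 lines: frngr wiujh ocx nvohq liut irlgp xikxu muqh kgp myii ewo qbb dkan czfut hos
Hunk 6: at line 10 remove [ewo] add [yhp,ordpw,bbc] -> 17 lines: frngr wiujh ocx nvohq liut irlgp xikxu muqh kgp myii yhp ordpw bbc qbb dkan czfut hos
Hunk 7: at line 10 remove [ordpw,bbc] add [nwmwe] -> 16 lines: frngr wiujh ocx nvohq liut irlgp xikxu muqh kgp myii yhp nwmwe qbb dkan czfut hos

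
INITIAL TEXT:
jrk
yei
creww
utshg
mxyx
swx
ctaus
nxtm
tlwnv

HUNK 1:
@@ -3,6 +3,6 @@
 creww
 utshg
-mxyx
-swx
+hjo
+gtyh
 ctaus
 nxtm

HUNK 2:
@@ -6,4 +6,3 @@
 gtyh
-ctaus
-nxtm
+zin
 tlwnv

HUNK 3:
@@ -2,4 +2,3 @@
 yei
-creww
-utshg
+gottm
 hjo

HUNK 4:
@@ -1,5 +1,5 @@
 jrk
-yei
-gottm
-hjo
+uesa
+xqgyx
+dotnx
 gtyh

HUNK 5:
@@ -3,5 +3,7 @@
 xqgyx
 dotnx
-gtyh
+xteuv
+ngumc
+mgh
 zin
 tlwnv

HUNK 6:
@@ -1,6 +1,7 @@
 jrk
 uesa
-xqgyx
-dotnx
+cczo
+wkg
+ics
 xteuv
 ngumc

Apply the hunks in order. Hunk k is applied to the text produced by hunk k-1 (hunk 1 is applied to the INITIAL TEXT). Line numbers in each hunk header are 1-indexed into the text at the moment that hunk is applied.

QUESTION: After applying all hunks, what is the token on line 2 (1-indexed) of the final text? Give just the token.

Hunk 1: at line 3 remove [mxyx,swx] add [hjo,gtyh] -> 9 lines: jrk yei creww utshg hjo gtyh ctaus nxtm tlwnv
Hunk 2: at line 6 remove [ctaus,nxtm] add [zin] -> 8 lines: jrk yei creww utshg hjo gtyh zin tlwnv
Hunk 3: at line 2 remove [creww,utshg] add [gottm] -> 7 lines: jrk yei gottm hjo gtyh zin tlwnv
Hunk 4: at line 1 remove [yei,gottm,hjo] add [uesa,xqgyx,dotnx] -> 7 lines: jrk uesa xqgyx dotnx gtyh zin tlwnv
Hunk 5: at line 3 remove [gtyh] add [xteuv,ngumc,mgh] -> 9 lines: jrk uesa xqgyx dotnx xteuv ngumc mgh zin tlwnv
Hunk 6: at line 1 remove [xqgyx,dotnx] add [cczo,wkg,ics] -> 10 lines: jrk uesa cczo wkg ics xteuv ngumc mgh zin tlwnv
Final line 2: uesa

Answer: uesa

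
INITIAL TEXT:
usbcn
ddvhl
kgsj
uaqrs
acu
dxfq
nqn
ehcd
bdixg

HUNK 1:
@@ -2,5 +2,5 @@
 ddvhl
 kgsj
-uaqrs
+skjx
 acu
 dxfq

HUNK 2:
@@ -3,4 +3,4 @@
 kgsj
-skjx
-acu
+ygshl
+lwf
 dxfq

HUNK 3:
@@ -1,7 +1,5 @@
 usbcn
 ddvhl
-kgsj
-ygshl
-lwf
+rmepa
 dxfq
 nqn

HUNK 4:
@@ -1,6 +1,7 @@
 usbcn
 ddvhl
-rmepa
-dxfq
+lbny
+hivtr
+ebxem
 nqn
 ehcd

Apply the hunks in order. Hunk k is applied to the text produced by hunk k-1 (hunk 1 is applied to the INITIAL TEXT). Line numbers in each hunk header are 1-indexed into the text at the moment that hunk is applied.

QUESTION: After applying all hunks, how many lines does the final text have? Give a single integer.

Hunk 1: at line 2 remove [uaqrs] add [skjx] -> 9 lines: usbcn ddvhl kgsj skjx acu dxfq nqn ehcd bdixg
Hunk 2: at line 3 remove [skjx,acu] add [ygshl,lwf] -> 9 lines: usbcn ddvhl kgsj ygshl lwf dxfq nqn ehcd bdixg
Hunk 3: at line 1 remove [kgsj,ygshl,lwf] add [rmepa] -> 7 lines: usbcn ddvhl rmepa dxfq nqn ehcd bdixg
Hunk 4: at line 1 remove [rmepa,dxfq] add [lbny,hivtr,ebxem] -> 8 lines: usbcn ddvhl lbny hivtr ebxem nqn ehcd bdixg
Final line count: 8

Answer: 8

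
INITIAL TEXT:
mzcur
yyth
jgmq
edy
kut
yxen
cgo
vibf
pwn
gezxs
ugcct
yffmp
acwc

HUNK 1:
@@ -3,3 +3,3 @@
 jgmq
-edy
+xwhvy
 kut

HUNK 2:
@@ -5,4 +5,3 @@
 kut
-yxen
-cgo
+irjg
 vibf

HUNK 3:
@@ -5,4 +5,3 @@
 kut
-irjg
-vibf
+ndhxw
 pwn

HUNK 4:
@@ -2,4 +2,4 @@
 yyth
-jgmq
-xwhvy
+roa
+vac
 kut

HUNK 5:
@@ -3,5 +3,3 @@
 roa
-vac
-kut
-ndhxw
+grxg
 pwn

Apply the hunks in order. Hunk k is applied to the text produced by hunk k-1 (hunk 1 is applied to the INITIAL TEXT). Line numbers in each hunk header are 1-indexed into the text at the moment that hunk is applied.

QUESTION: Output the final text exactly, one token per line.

Answer: mzcur
yyth
roa
grxg
pwn
gezxs
ugcct
yffmp
acwc

Derivation:
Hunk 1: at line 3 remove [edy] add [xwhvy] -> 13 lines: mzcur yyth jgmq xwhvy kut yxen cgo vibf pwn gezxs ugcct yffmp acwc
Hunk 2: at line 5 remove [yxen,cgo] add [irjg] -> 12 lines: mzcur yyth jgmq xwhvy kut irjg vibf pwn gezxs ugcct yffmp acwc
Hunk 3: at line 5 remove [irjg,vibf] add [ndhxw] -> 11 lines: mzcur yyth jgmq xwhvy kut ndhxw pwn gezxs ugcct yffmp acwc
Hunk 4: at line 2 remove [jgmq,xwhvy] add [roa,vac] -> 11 lines: mzcur yyth roa vac kut ndhxw pwn gezxs ugcct yffmp acwc
Hunk 5: at line 3 remove [vac,kut,ndhxw] add [grxg] -> 9 lines: mzcur yyth roa grxg pwn gezxs ugcct yffmp acwc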